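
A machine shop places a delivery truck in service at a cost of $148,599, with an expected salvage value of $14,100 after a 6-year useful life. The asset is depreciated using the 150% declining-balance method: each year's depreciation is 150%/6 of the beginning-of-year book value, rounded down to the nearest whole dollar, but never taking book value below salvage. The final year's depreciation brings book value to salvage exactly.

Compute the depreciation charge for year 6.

$21,165

Depreciable base = $148,599 − $14,100 = $134,499.
Year 1: ⌊$148,599 × 150%/6⌋ = $37,149. Book value $111,450.
Year 2: ⌊$111,450 × 150%/6⌋ = $27,862. Book value $83,588.
Year 3: ⌊$83,588 × 150%/6⌋ = $20,897. Book value $62,691.
Year 4: ⌊$62,691 × 150%/6⌋ = $15,672. Book value $47,019.
Year 5: ⌊$47,019 × 150%/6⌋ = $11,754. Book value $35,265.
Year 6 (final): $35,265 − $14,100 = $21,165. Book value $14,100.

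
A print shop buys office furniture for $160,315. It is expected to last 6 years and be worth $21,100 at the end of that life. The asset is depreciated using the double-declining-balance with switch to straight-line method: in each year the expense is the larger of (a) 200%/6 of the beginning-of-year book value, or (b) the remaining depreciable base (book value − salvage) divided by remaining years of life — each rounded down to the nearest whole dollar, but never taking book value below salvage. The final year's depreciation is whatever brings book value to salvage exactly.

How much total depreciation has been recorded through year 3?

Depreciable base = $160,315 − $21,100 = $139,215.
Year 1: DB = ⌊$160,315 × 200%/6⌋ = $53,438; SL = ⌊$139,215/6⌋ = $23,202 → take DB $53,438. Book value $106,877.
Year 2: DB = ⌊$106,877 × 200%/6⌋ = $35,625; SL = ⌊$85,777/5⌋ = $17,155 → take DB $35,625. Book value $71,252.
Year 3: DB = ⌊$71,252 × 200%/6⌋ = $23,750; SL = ⌊$50,152/4⌋ = $12,538 → take DB $23,750. Book value $47,502.
Accumulated through year 3 = $160,315 − $47,502 = $112,813.

$112,813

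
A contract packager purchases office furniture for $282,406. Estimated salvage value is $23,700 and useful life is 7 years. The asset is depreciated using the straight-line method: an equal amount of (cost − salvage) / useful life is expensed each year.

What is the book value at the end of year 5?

Depreciable base = $282,406 − $23,700 = $258,706.
Annual expense = $258,706 / 7 = $36,958.
End of year 1: book value $245,448.
End of year 2: book value $208,490.
End of year 3: book value $171,532.
End of year 4: book value $134,574.
End of year 5: book value $97,616.

$97,616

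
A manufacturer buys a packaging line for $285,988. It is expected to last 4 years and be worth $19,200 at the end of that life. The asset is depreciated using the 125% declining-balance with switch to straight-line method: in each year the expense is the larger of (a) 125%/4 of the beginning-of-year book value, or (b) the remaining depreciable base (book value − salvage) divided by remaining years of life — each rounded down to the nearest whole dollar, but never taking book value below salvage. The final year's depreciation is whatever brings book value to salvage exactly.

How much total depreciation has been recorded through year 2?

$150,813

Depreciable base = $285,988 − $19,200 = $266,788.
Year 1: DB = ⌊$285,988 × 125%/4⌋ = $89,371; SL = ⌊$266,788/4⌋ = $66,697 → take DB $89,371. Book value $196,617.
Year 2: DB = ⌊$196,617 × 125%/4⌋ = $61,442; SL = ⌊$177,417/3⌋ = $59,139 → take DB $61,442. Book value $135,175.
Accumulated through year 2 = $285,988 − $135,175 = $150,813.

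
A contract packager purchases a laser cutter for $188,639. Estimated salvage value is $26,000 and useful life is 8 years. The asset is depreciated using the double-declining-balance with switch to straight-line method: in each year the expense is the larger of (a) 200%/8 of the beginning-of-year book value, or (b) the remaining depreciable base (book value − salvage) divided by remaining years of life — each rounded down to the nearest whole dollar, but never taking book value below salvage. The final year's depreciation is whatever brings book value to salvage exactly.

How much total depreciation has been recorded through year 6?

$155,064

Depreciable base = $188,639 − $26,000 = $162,639.
Year 1: DB = ⌊$188,639 × 200%/8⌋ = $47,159; SL = ⌊$162,639/8⌋ = $20,329 → take DB $47,159. Book value $141,480.
Year 2: DB = ⌊$141,480 × 200%/8⌋ = $35,370; SL = ⌊$115,480/7⌋ = $16,497 → take DB $35,370. Book value $106,110.
Year 3: DB = ⌊$106,110 × 200%/8⌋ = $26,527; SL = ⌊$80,110/6⌋ = $13,351 → take DB $26,527. Book value $79,583.
Year 4: DB = ⌊$79,583 × 200%/8⌋ = $19,895; SL = ⌊$53,583/5⌋ = $10,716 → take DB $19,895. Book value $59,688.
Year 5: DB = ⌊$59,688 × 200%/8⌋ = $14,922; SL = ⌊$33,688/4⌋ = $8,422 → take DB $14,922. Book value $44,766.
Year 6: DB = ⌊$44,766 × 200%/8⌋ = $11,191; SL = ⌊$18,766/3⌋ = $6,255 → take DB $11,191. Book value $33,575.
Accumulated through year 6 = $188,639 − $33,575 = $155,064.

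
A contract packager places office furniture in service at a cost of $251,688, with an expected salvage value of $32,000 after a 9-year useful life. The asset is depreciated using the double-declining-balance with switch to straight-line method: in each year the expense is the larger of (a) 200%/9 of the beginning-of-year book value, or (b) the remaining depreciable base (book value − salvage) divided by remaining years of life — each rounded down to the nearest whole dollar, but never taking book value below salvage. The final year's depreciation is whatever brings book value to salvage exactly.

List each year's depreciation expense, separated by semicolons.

Depreciable base = $251,688 − $32,000 = $219,688.
Year 1: DB = ⌊$251,688 × 200%/9⌋ = $55,930; SL = ⌊$219,688/9⌋ = $24,409 → take DB $55,930. Book value $195,758.
Year 2: DB = ⌊$195,758 × 200%/9⌋ = $43,501; SL = ⌊$163,758/8⌋ = $20,469 → take DB $43,501. Book value $152,257.
Year 3: DB = ⌊$152,257 × 200%/9⌋ = $33,834; SL = ⌊$120,257/7⌋ = $17,179 → take DB $33,834. Book value $118,423.
Year 4: DB = ⌊$118,423 × 200%/9⌋ = $26,316; SL = ⌊$86,423/6⌋ = $14,403 → take DB $26,316. Book value $92,107.
Year 5: DB = ⌊$92,107 × 200%/9⌋ = $20,468; SL = ⌊$60,107/5⌋ = $12,021 → take DB $20,468. Book value $71,639.
Year 6: DB = ⌊$71,639 × 200%/9⌋ = $15,919; SL = ⌊$39,639/4⌋ = $9,909 → take DB $15,919. Book value $55,720.
Year 7: DB = ⌊$55,720 × 200%/9⌋ = $12,382; SL = ⌊$23,720/3⌋ = $7,906 → take DB $12,382. Book value $43,338.
Year 8: DB = ⌊$43,338 × 200%/9⌋ = $9,630; SL = ⌊$11,338/2⌋ = $5,669 → take DB $9,630. Book value $33,708.
Year 9 (final): $33,708 − $32,000 = $1,708. Book value $32,000.

$55,930; $43,501; $33,834; $26,316; $20,468; $15,919; $12,382; $9,630; $1,708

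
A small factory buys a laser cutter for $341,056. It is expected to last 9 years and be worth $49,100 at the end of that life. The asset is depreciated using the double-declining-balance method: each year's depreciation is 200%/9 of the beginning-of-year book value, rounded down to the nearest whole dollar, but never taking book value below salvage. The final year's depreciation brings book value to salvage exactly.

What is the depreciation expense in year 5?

$27,735

Depreciable base = $341,056 − $49,100 = $291,956.
Year 1: ⌊$341,056 × 200%/9⌋ = $75,790. Book value $265,266.
Year 2: ⌊$265,266 × 200%/9⌋ = $58,948. Book value $206,318.
Year 3: ⌊$206,318 × 200%/9⌋ = $45,848. Book value $160,470.
Year 4: ⌊$160,470 × 200%/9⌋ = $35,660. Book value $124,810.
Year 5: ⌊$124,810 × 200%/9⌋ = $27,735. Book value $97,075.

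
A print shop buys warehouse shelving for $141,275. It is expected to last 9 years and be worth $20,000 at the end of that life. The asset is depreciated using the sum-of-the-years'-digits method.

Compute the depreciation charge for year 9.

Depreciable base = $141,275 − $20,000 = $121,275.
Sum of the years' digits = 9+8+7+6+5+4+3+2+1 = 45.
Year 1: $121,275 × 9/45 = $24,255. Book value $117,020.
Year 2: $121,275 × 8/45 = $21,560. Book value $95,460.
Year 3: $121,275 × 7/45 = $18,865. Book value $76,595.
Year 4: $121,275 × 6/45 = $16,170. Book value $60,425.
Year 5: $121,275 × 5/45 = $13,475. Book value $46,950.
Year 6: $121,275 × 4/45 = $10,780. Book value $36,170.
Year 7: $121,275 × 3/45 = $8,085. Book value $28,085.
Year 8: $121,275 × 2/45 = $5,390. Book value $22,695.
Year 9: $121,275 × 1/45 = $2,695. Book value $20,000.

$2,695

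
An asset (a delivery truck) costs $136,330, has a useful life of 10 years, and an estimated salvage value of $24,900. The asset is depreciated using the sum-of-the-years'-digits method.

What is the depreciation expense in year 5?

Depreciable base = $136,330 − $24,900 = $111,430.
Sum of the years' digits = 10+9+8+7+6+5+4+3+2+1 = 55.
Year 1: $111,430 × 10/55 = $20,260. Book value $116,070.
Year 2: $111,430 × 9/55 = $18,234. Book value $97,836.
Year 3: $111,430 × 8/55 = $16,208. Book value $81,628.
Year 4: $111,430 × 7/55 = $14,182. Book value $67,446.
Year 5: $111,430 × 6/55 = $12,156. Book value $55,290.

$12,156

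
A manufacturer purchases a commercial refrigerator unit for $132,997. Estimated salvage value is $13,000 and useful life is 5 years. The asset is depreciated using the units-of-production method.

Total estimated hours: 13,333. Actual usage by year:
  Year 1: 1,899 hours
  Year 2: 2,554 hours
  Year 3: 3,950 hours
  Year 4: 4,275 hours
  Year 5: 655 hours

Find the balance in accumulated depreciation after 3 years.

Depreciable base = $132,997 − $13,000 = $119,997.
Rate = $119,997 / 13,333 hours = $9 per hour.
Year 1: 1,899 × $9 = $17,091. Book value $115,906.
Year 2: 2,554 × $9 = $22,986. Book value $92,920.
Year 3: 3,950 × $9 = $35,550. Book value $57,370.
Accumulated through year 3 = $132,997 − $57,370 = $75,627.

$75,627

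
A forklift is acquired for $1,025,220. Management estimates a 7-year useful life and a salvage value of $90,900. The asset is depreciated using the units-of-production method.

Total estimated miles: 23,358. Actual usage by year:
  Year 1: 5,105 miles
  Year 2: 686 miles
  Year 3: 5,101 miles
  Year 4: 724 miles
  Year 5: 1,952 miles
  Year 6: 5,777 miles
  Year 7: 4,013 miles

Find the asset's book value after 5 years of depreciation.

Depreciable base = $1,025,220 − $90,900 = $934,320.
Rate = $934,320 / 23,358 miles = $40 per mile.
Year 1: 5,105 × $40 = $204,200. Book value $821,020.
Year 2: 686 × $40 = $27,440. Book value $793,580.
Year 3: 5,101 × $40 = $204,040. Book value $589,540.
Year 4: 724 × $40 = $28,960. Book value $560,580.
Year 5: 1,952 × $40 = $78,080. Book value $482,500.

$482,500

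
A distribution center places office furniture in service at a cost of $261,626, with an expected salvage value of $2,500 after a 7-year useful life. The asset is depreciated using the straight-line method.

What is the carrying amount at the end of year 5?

Depreciable base = $261,626 − $2,500 = $259,126.
Annual expense = $259,126 / 7 = $37,018.
End of year 1: book value $224,608.
End of year 2: book value $187,590.
End of year 3: book value $150,572.
End of year 4: book value $113,554.
End of year 5: book value $76,536.

$76,536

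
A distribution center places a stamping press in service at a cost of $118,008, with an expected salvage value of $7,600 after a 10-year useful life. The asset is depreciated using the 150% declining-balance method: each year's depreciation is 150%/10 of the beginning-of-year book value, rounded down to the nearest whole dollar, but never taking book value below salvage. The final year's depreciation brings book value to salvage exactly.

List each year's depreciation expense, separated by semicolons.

Depreciable base = $118,008 − $7,600 = $110,408.
Year 1: ⌊$118,008 × 150%/10⌋ = $17,701. Book value $100,307.
Year 2: ⌊$100,307 × 150%/10⌋ = $15,046. Book value $85,261.
Year 3: ⌊$85,261 × 150%/10⌋ = $12,789. Book value $72,472.
Year 4: ⌊$72,472 × 150%/10⌋ = $10,870. Book value $61,602.
Year 5: ⌊$61,602 × 150%/10⌋ = $9,240. Book value $52,362.
Year 6: ⌊$52,362 × 150%/10⌋ = $7,854. Book value $44,508.
Year 7: ⌊$44,508 × 150%/10⌋ = $6,676. Book value $37,832.
Year 8: ⌊$37,832 × 150%/10⌋ = $5,674. Book value $32,158.
Year 9: ⌊$32,158 × 150%/10⌋ = $4,823. Book value $27,335.
Year 10 (final): $27,335 − $7,600 = $19,735. Book value $7,600.

$17,701; $15,046; $12,789; $10,870; $9,240; $7,854; $6,676; $5,674; $4,823; $19,735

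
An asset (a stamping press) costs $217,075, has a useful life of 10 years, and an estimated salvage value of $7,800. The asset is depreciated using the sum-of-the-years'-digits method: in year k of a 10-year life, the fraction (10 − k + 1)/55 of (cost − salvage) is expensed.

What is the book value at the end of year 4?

Depreciable base = $217,075 − $7,800 = $209,275.
Sum of the years' digits = 10+9+8+7+6+5+4+3+2+1 = 55.
Year 1: $209,275 × 10/55 = $38,050. Book value $179,025.
Year 2: $209,275 × 9/55 = $34,245. Book value $144,780.
Year 3: $209,275 × 8/55 = $30,440. Book value $114,340.
Year 4: $209,275 × 7/55 = $26,635. Book value $87,705.

$87,705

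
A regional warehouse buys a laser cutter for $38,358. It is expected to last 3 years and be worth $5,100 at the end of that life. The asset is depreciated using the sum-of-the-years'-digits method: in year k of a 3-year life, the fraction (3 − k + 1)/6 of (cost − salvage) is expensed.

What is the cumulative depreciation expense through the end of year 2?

$27,715

Depreciable base = $38,358 − $5,100 = $33,258.
Sum of the years' digits = 3+2+1 = 6.
Year 1: $33,258 × 3/6 = $16,629. Book value $21,729.
Year 2: $33,258 × 2/6 = $11,086. Book value $10,643.
Accumulated through year 2 = $38,358 − $10,643 = $27,715.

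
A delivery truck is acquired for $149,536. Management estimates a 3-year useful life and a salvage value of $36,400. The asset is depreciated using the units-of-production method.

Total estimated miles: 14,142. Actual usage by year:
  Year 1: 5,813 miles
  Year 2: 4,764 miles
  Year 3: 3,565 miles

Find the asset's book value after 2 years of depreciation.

Depreciable base = $149,536 − $36,400 = $113,136.
Rate = $113,136 / 14,142 miles = $8 per mile.
Year 1: 5,813 × $8 = $46,504. Book value $103,032.
Year 2: 4,764 × $8 = $38,112. Book value $64,920.

$64,920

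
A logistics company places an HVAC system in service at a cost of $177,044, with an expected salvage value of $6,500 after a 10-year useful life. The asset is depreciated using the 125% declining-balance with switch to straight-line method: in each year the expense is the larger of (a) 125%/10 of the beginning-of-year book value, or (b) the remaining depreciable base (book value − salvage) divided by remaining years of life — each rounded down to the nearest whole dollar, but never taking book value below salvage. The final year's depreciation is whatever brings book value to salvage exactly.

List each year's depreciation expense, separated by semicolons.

Depreciable base = $177,044 − $6,500 = $170,544.
Year 1: DB = ⌊$177,044 × 125%/10⌋ = $22,130; SL = ⌊$170,544/10⌋ = $17,054 → take DB $22,130. Book value $154,914.
Year 2: DB = ⌊$154,914 × 125%/10⌋ = $19,364; SL = ⌊$148,414/9⌋ = $16,490 → take DB $19,364. Book value $135,550.
Year 3: DB = ⌊$135,550 × 125%/10⌋ = $16,943; SL = ⌊$129,050/8⌋ = $16,131 → take DB $16,943. Book value $118,607.
Year 4: DB = ⌊$118,607 × 125%/10⌋ = $14,825; SL = ⌊$112,107/7⌋ = $16,015 → take SL $16,015. Book value $102,592.
Year 5: DB = ⌊$102,592 × 125%/10⌋ = $12,824; SL = ⌊$96,092/6⌋ = $16,015 → take SL $16,015. Book value $86,577.
Year 6: DB = ⌊$86,577 × 125%/10⌋ = $10,822; SL = ⌊$80,077/5⌋ = $16,015 → take SL $16,015. Book value $70,562.
Year 7: DB = ⌊$70,562 × 125%/10⌋ = $8,820; SL = ⌊$64,062/4⌋ = $16,015 → take SL $16,015. Book value $54,547.
Year 8: DB = ⌊$54,547 × 125%/10⌋ = $6,818; SL = ⌊$48,047/3⌋ = $16,015 → take SL $16,015. Book value $38,532.
Year 9: DB = ⌊$38,532 × 125%/10⌋ = $4,816; SL = ⌊$32,032/2⌋ = $16,016 → take SL $16,016. Book value $22,516.
Year 10 (final): $22,516 − $6,500 = $16,016. Book value $6,500.

$22,130; $19,364; $16,943; $16,015; $16,015; $16,015; $16,015; $16,015; $16,016; $16,016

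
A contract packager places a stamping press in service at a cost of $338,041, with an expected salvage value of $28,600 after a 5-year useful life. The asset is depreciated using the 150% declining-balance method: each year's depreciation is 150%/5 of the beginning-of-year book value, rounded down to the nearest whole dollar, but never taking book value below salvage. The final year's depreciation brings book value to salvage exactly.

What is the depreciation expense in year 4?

Depreciable base = $338,041 − $28,600 = $309,441.
Year 1: ⌊$338,041 × 150%/5⌋ = $101,412. Book value $236,629.
Year 2: ⌊$236,629 × 150%/5⌋ = $70,988. Book value $165,641.
Year 3: ⌊$165,641 × 150%/5⌋ = $49,692. Book value $115,949.
Year 4: ⌊$115,949 × 150%/5⌋ = $34,784. Book value $81,165.

$34,784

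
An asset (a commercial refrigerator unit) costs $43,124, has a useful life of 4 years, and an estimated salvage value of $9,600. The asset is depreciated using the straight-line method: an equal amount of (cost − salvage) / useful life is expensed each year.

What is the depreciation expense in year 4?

$8,381

Depreciable base = $43,124 − $9,600 = $33,524.
Annual expense = $33,524 / 4 = $8,381.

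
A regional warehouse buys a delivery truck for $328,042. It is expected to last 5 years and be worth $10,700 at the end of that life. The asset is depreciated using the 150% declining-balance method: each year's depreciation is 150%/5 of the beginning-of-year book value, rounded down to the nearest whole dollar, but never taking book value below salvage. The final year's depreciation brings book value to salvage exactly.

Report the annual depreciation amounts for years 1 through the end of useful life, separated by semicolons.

Depreciable base = $328,042 − $10,700 = $317,342.
Year 1: ⌊$328,042 × 150%/5⌋ = $98,412. Book value $229,630.
Year 2: ⌊$229,630 × 150%/5⌋ = $68,889. Book value $160,741.
Year 3: ⌊$160,741 × 150%/5⌋ = $48,222. Book value $112,519.
Year 4: ⌊$112,519 × 150%/5⌋ = $33,755. Book value $78,764.
Year 5 (final): $78,764 − $10,700 = $68,064. Book value $10,700.

$98,412; $68,889; $48,222; $33,755; $68,064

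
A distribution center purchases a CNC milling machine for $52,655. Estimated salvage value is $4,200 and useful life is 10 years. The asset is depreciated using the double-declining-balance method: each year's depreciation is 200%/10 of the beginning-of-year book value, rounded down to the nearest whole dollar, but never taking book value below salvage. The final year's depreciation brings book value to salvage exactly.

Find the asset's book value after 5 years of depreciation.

Depreciable base = $52,655 − $4,200 = $48,455.
Year 1: ⌊$52,655 × 200%/10⌋ = $10,531. Book value $42,124.
Year 2: ⌊$42,124 × 200%/10⌋ = $8,424. Book value $33,700.
Year 3: ⌊$33,700 × 200%/10⌋ = $6,740. Book value $26,960.
Year 4: ⌊$26,960 × 200%/10⌋ = $5,392. Book value $21,568.
Year 5: ⌊$21,568 × 200%/10⌋ = $4,313. Book value $17,255.

$17,255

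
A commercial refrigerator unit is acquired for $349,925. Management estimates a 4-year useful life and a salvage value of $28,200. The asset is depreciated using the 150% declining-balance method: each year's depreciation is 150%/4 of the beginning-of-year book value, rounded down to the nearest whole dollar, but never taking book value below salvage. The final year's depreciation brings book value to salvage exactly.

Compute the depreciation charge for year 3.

Depreciable base = $349,925 − $28,200 = $321,725.
Year 1: ⌊$349,925 × 150%/4⌋ = $131,221. Book value $218,704.
Year 2: ⌊$218,704 × 150%/4⌋ = $82,014. Book value $136,690.
Year 3: ⌊$136,690 × 150%/4⌋ = $51,258. Book value $85,432.

$51,258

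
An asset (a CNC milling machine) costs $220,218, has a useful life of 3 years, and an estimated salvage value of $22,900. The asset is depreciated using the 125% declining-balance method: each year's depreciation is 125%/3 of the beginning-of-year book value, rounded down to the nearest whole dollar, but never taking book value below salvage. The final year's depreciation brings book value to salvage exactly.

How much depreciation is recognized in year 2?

$53,525

Depreciable base = $220,218 − $22,900 = $197,318.
Year 1: ⌊$220,218 × 125%/3⌋ = $91,757. Book value $128,461.
Year 2: ⌊$128,461 × 125%/3⌋ = $53,525. Book value $74,936.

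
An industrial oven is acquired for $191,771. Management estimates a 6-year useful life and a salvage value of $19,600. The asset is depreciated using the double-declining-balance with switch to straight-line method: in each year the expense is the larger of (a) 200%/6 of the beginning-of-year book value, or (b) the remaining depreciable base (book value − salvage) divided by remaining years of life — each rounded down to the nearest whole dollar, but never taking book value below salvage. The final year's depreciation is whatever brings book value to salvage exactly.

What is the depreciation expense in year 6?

Depreciable base = $191,771 − $19,600 = $172,171.
Year 1: DB = ⌊$191,771 × 200%/6⌋ = $63,923; SL = ⌊$172,171/6⌋ = $28,695 → take DB $63,923. Book value $127,848.
Year 2: DB = ⌊$127,848 × 200%/6⌋ = $42,616; SL = ⌊$108,248/5⌋ = $21,649 → take DB $42,616. Book value $85,232.
Year 3: DB = ⌊$85,232 × 200%/6⌋ = $28,410; SL = ⌊$65,632/4⌋ = $16,408 → take DB $28,410. Book value $56,822.
Year 4: DB = ⌊$56,822 × 200%/6⌋ = $18,940; SL = ⌊$37,222/3⌋ = $12,407 → take DB $18,940. Book value $37,882.
Year 5: DB = ⌊$37,882 × 200%/6⌋ = $12,627; SL = ⌊$18,282/2⌋ = $9,141 → take DB $12,627. Book value $25,255.
Year 6 (final): $25,255 − $19,600 = $5,655. Book value $19,600.

$5,655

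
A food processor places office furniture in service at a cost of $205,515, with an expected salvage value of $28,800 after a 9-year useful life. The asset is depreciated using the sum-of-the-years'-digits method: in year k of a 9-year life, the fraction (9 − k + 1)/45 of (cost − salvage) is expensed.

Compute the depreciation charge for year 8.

Depreciable base = $205,515 − $28,800 = $176,715.
Sum of the years' digits = 9+8+7+6+5+4+3+2+1 = 45.
Year 1: $176,715 × 9/45 = $35,343. Book value $170,172.
Year 2: $176,715 × 8/45 = $31,416. Book value $138,756.
Year 3: $176,715 × 7/45 = $27,489. Book value $111,267.
Year 4: $176,715 × 6/45 = $23,562. Book value $87,705.
Year 5: $176,715 × 5/45 = $19,635. Book value $68,070.
Year 6: $176,715 × 4/45 = $15,708. Book value $52,362.
Year 7: $176,715 × 3/45 = $11,781. Book value $40,581.
Year 8: $176,715 × 2/45 = $7,854. Book value $32,727.

$7,854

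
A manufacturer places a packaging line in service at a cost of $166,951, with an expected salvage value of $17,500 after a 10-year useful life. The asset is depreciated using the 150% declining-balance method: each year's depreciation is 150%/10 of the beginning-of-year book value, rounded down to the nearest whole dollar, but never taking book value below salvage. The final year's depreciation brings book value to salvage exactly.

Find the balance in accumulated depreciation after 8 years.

$121,456

Depreciable base = $166,951 − $17,500 = $149,451.
Year 1: ⌊$166,951 × 150%/10⌋ = $25,042. Book value $141,909.
Year 2: ⌊$141,909 × 150%/10⌋ = $21,286. Book value $120,623.
Year 3: ⌊$120,623 × 150%/10⌋ = $18,093. Book value $102,530.
Year 4: ⌊$102,530 × 150%/10⌋ = $15,379. Book value $87,151.
Year 5: ⌊$87,151 × 150%/10⌋ = $13,072. Book value $74,079.
Year 6: ⌊$74,079 × 150%/10⌋ = $11,111. Book value $62,968.
Year 7: ⌊$62,968 × 150%/10⌋ = $9,445. Book value $53,523.
Year 8: ⌊$53,523 × 150%/10⌋ = $8,028. Book value $45,495.
Accumulated through year 8 = $166,951 − $45,495 = $121,456.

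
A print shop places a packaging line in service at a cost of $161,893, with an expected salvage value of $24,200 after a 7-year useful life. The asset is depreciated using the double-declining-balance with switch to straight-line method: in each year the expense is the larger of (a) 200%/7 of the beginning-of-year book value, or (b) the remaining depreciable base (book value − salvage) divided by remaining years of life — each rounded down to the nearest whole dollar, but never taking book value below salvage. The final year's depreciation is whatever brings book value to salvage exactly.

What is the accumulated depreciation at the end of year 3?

Depreciable base = $161,893 − $24,200 = $137,693.
Year 1: DB = ⌊$161,893 × 200%/7⌋ = $46,255; SL = ⌊$137,693/7⌋ = $19,670 → take DB $46,255. Book value $115,638.
Year 2: DB = ⌊$115,638 × 200%/7⌋ = $33,039; SL = ⌊$91,438/6⌋ = $15,239 → take DB $33,039. Book value $82,599.
Year 3: DB = ⌊$82,599 × 200%/7⌋ = $23,599; SL = ⌊$58,399/5⌋ = $11,679 → take DB $23,599. Book value $59,000.
Accumulated through year 3 = $161,893 − $59,000 = $102,893.

$102,893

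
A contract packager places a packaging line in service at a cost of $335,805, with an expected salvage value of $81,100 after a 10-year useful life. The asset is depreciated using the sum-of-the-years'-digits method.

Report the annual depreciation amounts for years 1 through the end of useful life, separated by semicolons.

Depreciable base = $335,805 − $81,100 = $254,705.
Sum of the years' digits = 10+9+8+7+6+5+4+3+2+1 = 55.
Year 1: $254,705 × 10/55 = $46,310. Book value $289,495.
Year 2: $254,705 × 9/55 = $41,679. Book value $247,816.
Year 3: $254,705 × 8/55 = $37,048. Book value $210,768.
Year 4: $254,705 × 7/55 = $32,417. Book value $178,351.
Year 5: $254,705 × 6/55 = $27,786. Book value $150,565.
Year 6: $254,705 × 5/55 = $23,155. Book value $127,410.
Year 7: $254,705 × 4/55 = $18,524. Book value $108,886.
Year 8: $254,705 × 3/55 = $13,893. Book value $94,993.
Year 9: $254,705 × 2/55 = $9,262. Book value $85,731.
Year 10: $254,705 × 1/55 = $4,631. Book value $81,100.

$46,310; $41,679; $37,048; $32,417; $27,786; $23,155; $18,524; $13,893; $9,262; $4,631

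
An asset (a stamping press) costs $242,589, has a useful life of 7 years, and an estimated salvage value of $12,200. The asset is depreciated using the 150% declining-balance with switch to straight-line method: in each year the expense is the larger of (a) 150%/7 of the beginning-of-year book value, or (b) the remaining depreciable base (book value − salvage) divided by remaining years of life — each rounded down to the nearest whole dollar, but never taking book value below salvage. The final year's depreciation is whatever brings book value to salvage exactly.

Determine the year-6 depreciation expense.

$26,368

Depreciable base = $242,589 − $12,200 = $230,389.
Year 1: DB = ⌊$242,589 × 150%/7⌋ = $51,983; SL = ⌊$230,389/7⌋ = $32,912 → take DB $51,983. Book value $190,606.
Year 2: DB = ⌊$190,606 × 150%/7⌋ = $40,844; SL = ⌊$178,406/6⌋ = $29,734 → take DB $40,844. Book value $149,762.
Year 3: DB = ⌊$149,762 × 150%/7⌋ = $32,091; SL = ⌊$137,562/5⌋ = $27,512 → take DB $32,091. Book value $117,671.
Year 4: DB = ⌊$117,671 × 150%/7⌋ = $25,215; SL = ⌊$105,471/4⌋ = $26,367 → take SL $26,367. Book value $91,304.
Year 5: DB = ⌊$91,304 × 150%/7⌋ = $19,565; SL = ⌊$79,104/3⌋ = $26,368 → take SL $26,368. Book value $64,936.
Year 6: DB = ⌊$64,936 × 150%/7⌋ = $13,914; SL = ⌊$52,736/2⌋ = $26,368 → take SL $26,368. Book value $38,568.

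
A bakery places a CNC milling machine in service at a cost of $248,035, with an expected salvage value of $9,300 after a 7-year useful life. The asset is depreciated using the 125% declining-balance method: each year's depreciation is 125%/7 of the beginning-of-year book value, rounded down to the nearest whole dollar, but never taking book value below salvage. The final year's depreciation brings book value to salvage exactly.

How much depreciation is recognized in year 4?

$24,549

Depreciable base = $248,035 − $9,300 = $238,735.
Year 1: ⌊$248,035 × 125%/7⌋ = $44,291. Book value $203,744.
Year 2: ⌊$203,744 × 125%/7⌋ = $36,382. Book value $167,362.
Year 3: ⌊$167,362 × 125%/7⌋ = $29,886. Book value $137,476.
Year 4: ⌊$137,476 × 125%/7⌋ = $24,549. Book value $112,927.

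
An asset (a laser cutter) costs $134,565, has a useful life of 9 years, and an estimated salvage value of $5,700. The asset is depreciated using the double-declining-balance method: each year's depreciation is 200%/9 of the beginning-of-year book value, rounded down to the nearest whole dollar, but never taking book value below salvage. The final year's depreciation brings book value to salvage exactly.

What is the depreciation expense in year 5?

Depreciable base = $134,565 − $5,700 = $128,865.
Year 1: ⌊$134,565 × 200%/9⌋ = $29,903. Book value $104,662.
Year 2: ⌊$104,662 × 200%/9⌋ = $23,258. Book value $81,404.
Year 3: ⌊$81,404 × 200%/9⌋ = $18,089. Book value $63,315.
Year 4: ⌊$63,315 × 200%/9⌋ = $14,070. Book value $49,245.
Year 5: ⌊$49,245 × 200%/9⌋ = $10,943. Book value $38,302.

$10,943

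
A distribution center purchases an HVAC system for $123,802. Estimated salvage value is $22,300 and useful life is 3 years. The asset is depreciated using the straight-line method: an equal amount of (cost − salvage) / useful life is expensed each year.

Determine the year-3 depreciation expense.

$33,834

Depreciable base = $123,802 − $22,300 = $101,502.
Annual expense = $101,502 / 3 = $33,834.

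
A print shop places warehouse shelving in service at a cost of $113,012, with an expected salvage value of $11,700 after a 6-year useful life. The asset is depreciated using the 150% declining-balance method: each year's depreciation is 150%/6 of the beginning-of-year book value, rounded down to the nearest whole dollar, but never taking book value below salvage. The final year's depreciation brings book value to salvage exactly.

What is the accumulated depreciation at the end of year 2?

$49,442

Depreciable base = $113,012 − $11,700 = $101,312.
Year 1: ⌊$113,012 × 150%/6⌋ = $28,253. Book value $84,759.
Year 2: ⌊$84,759 × 150%/6⌋ = $21,189. Book value $63,570.
Accumulated through year 2 = $113,012 − $63,570 = $49,442.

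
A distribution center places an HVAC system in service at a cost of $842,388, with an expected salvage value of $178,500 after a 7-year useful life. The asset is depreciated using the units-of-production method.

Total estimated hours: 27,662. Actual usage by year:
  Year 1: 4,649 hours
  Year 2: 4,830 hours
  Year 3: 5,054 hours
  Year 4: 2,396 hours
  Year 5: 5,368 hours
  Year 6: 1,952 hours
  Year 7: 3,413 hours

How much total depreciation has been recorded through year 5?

$535,128

Depreciable base = $842,388 − $178,500 = $663,888.
Rate = $663,888 / 27,662 hours = $24 per hour.
Year 1: 4,649 × $24 = $111,576. Book value $730,812.
Year 2: 4,830 × $24 = $115,920. Book value $614,892.
Year 3: 5,054 × $24 = $121,296. Book value $493,596.
Year 4: 2,396 × $24 = $57,504. Book value $436,092.
Year 5: 5,368 × $24 = $128,832. Book value $307,260.
Accumulated through year 5 = $842,388 − $307,260 = $535,128.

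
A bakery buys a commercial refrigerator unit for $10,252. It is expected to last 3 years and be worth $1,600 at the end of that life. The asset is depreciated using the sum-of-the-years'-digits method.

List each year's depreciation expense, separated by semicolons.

$4,326; $2,884; $1,442

Depreciable base = $10,252 − $1,600 = $8,652.
Sum of the years' digits = 3+2+1 = 6.
Year 1: $8,652 × 3/6 = $4,326. Book value $5,926.
Year 2: $8,652 × 2/6 = $2,884. Book value $3,042.
Year 3: $8,652 × 1/6 = $1,442. Book value $1,600.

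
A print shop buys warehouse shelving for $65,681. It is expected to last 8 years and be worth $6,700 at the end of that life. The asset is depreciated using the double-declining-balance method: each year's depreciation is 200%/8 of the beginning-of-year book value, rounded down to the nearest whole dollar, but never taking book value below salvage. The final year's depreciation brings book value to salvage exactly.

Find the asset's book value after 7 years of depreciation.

$8,769

Depreciable base = $65,681 − $6,700 = $58,981.
Year 1: ⌊$65,681 × 200%/8⌋ = $16,420. Book value $49,261.
Year 2: ⌊$49,261 × 200%/8⌋ = $12,315. Book value $36,946.
Year 3: ⌊$36,946 × 200%/8⌋ = $9,236. Book value $27,710.
Year 4: ⌊$27,710 × 200%/8⌋ = $6,927. Book value $20,783.
Year 5: ⌊$20,783 × 200%/8⌋ = $5,195. Book value $15,588.
Year 6: ⌊$15,588 × 200%/8⌋ = $3,897. Book value $11,691.
Year 7: ⌊$11,691 × 200%/8⌋ = $2,922. Book value $8,769.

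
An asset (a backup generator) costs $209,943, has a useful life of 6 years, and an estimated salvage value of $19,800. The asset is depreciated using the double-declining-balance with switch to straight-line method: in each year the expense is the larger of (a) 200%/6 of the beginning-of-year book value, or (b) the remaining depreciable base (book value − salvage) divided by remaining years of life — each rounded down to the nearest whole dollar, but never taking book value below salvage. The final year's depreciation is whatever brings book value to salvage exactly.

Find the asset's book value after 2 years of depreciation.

Depreciable base = $209,943 − $19,800 = $190,143.
Year 1: DB = ⌊$209,943 × 200%/6⌋ = $69,981; SL = ⌊$190,143/6⌋ = $31,690 → take DB $69,981. Book value $139,962.
Year 2: DB = ⌊$139,962 × 200%/6⌋ = $46,654; SL = ⌊$120,162/5⌋ = $24,032 → take DB $46,654. Book value $93,308.

$93,308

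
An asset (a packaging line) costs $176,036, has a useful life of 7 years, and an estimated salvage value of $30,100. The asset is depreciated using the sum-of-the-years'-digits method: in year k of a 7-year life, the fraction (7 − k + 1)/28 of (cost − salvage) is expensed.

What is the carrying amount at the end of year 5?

Depreciable base = $176,036 − $30,100 = $145,936.
Sum of the years' digits = 7+6+5+4+3+2+1 = 28.
Year 1: $145,936 × 7/28 = $36,484. Book value $139,552.
Year 2: $145,936 × 6/28 = $31,272. Book value $108,280.
Year 3: $145,936 × 5/28 = $26,060. Book value $82,220.
Year 4: $145,936 × 4/28 = $20,848. Book value $61,372.
Year 5: $145,936 × 3/28 = $15,636. Book value $45,736.

$45,736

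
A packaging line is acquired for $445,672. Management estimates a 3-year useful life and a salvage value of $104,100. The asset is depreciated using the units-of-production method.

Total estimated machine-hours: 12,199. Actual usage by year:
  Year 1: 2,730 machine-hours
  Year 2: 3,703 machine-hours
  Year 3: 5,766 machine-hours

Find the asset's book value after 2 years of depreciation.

Depreciable base = $445,672 − $104,100 = $341,572.
Rate = $341,572 / 12,199 machine-hours = $28 per machine-hour.
Year 1: 2,730 × $28 = $76,440. Book value $369,232.
Year 2: 3,703 × $28 = $103,684. Book value $265,548.

$265,548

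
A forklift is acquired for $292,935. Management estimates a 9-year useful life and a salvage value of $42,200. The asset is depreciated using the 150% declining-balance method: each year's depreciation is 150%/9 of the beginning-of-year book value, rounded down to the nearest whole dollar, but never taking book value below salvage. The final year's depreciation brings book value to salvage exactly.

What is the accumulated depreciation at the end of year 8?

$224,805

Depreciable base = $292,935 − $42,200 = $250,735.
Year 1: ⌊$292,935 × 150%/9⌋ = $48,822. Book value $244,113.
Year 2: ⌊$244,113 × 150%/9⌋ = $40,685. Book value $203,428.
Year 3: ⌊$203,428 × 150%/9⌋ = $33,904. Book value $169,524.
Year 4: ⌊$169,524 × 150%/9⌋ = $28,254. Book value $141,270.
Year 5: ⌊$141,270 × 150%/9⌋ = $23,545. Book value $117,725.
Year 6: ⌊$117,725 × 150%/9⌋ = $19,620. Book value $98,105.
Year 7: ⌊$98,105 × 150%/9⌋ = $16,350. Book value $81,755.
Year 8: ⌊$81,755 × 150%/9⌋ = $13,625. Book value $68,130.
Accumulated through year 8 = $292,935 − $68,130 = $224,805.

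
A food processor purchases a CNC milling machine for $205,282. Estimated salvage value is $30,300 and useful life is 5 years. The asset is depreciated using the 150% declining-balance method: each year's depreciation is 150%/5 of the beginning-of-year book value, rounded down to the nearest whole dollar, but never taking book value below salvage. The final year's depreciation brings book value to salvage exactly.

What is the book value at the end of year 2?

$100,589

Depreciable base = $205,282 − $30,300 = $174,982.
Year 1: ⌊$205,282 × 150%/5⌋ = $61,584. Book value $143,698.
Year 2: ⌊$143,698 × 150%/5⌋ = $43,109. Book value $100,589.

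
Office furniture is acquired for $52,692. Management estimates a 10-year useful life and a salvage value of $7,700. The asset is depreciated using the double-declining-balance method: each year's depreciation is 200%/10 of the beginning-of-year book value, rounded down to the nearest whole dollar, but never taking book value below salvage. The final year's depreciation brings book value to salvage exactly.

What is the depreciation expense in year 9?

$1,142

Depreciable base = $52,692 − $7,700 = $44,992.
Year 1: ⌊$52,692 × 200%/10⌋ = $10,538. Book value $42,154.
Year 2: ⌊$42,154 × 200%/10⌋ = $8,430. Book value $33,724.
Year 3: ⌊$33,724 × 200%/10⌋ = $6,744. Book value $26,980.
Year 4: ⌊$26,980 × 200%/10⌋ = $5,396. Book value $21,584.
Year 5: ⌊$21,584 × 200%/10⌋ = $4,316. Book value $17,268.
Year 6: ⌊$17,268 × 200%/10⌋ = $3,453. Book value $13,815.
Year 7: ⌊$13,815 × 200%/10⌋ = $2,763. Book value $11,052.
Year 8: ⌊$11,052 × 200%/10⌋ = $2,210. Book value $8,842.
Year 9: ⌊$8,842 × 200%/10⌋ = $1,768, capped at $1,142. Book value $7,700.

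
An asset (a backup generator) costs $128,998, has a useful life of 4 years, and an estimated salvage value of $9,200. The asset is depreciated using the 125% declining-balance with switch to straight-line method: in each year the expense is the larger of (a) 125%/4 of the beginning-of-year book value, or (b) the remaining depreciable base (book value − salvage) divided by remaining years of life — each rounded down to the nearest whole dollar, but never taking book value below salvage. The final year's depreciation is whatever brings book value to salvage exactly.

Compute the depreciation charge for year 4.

Depreciable base = $128,998 − $9,200 = $119,798.
Year 1: DB = ⌊$128,998 × 125%/4⌋ = $40,311; SL = ⌊$119,798/4⌋ = $29,949 → take DB $40,311. Book value $88,687.
Year 2: DB = ⌊$88,687 × 125%/4⌋ = $27,714; SL = ⌊$79,487/3⌋ = $26,495 → take DB $27,714. Book value $60,973.
Year 3: DB = ⌊$60,973 × 125%/4⌋ = $19,054; SL = ⌊$51,773/2⌋ = $25,886 → take SL $25,886. Book value $35,087.
Year 4 (final): $35,087 − $9,200 = $25,887. Book value $9,200.

$25,887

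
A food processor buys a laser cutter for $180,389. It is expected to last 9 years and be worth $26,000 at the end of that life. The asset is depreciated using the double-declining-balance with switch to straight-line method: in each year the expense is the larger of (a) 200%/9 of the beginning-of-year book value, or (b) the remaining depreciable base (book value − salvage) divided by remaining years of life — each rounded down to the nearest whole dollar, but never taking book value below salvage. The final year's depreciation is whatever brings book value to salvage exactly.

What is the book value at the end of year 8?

Depreciable base = $180,389 − $26,000 = $154,389.
Year 1: DB = ⌊$180,389 × 200%/9⌋ = $40,086; SL = ⌊$154,389/9⌋ = $17,154 → take DB $40,086. Book value $140,303.
Year 2: DB = ⌊$140,303 × 200%/9⌋ = $31,178; SL = ⌊$114,303/8⌋ = $14,287 → take DB $31,178. Book value $109,125.
Year 3: DB = ⌊$109,125 × 200%/9⌋ = $24,250; SL = ⌊$83,125/7⌋ = $11,875 → take DB $24,250. Book value $84,875.
Year 4: DB = ⌊$84,875 × 200%/9⌋ = $18,861; SL = ⌊$58,875/6⌋ = $9,812 → take DB $18,861. Book value $66,014.
Year 5: DB = ⌊$66,014 × 200%/9⌋ = $14,669; SL = ⌊$40,014/5⌋ = $8,002 → take DB $14,669. Book value $51,345.
Year 6: DB = ⌊$51,345 × 200%/9⌋ = $11,410; SL = ⌊$25,345/4⌋ = $6,336 → take DB $11,410. Book value $39,935.
Year 7: DB = ⌊$39,935 × 200%/9⌋ = $8,874; SL = ⌊$13,935/3⌋ = $4,645 → take DB $8,874. Book value $31,061.
Year 8: DB = ⌊$31,061 × 200%/9⌋ = $6,902; SL = ⌊$5,061/2⌋ = $2,530 → take DB $6,902, capped at $5,061. Book value $26,000.

$26,000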